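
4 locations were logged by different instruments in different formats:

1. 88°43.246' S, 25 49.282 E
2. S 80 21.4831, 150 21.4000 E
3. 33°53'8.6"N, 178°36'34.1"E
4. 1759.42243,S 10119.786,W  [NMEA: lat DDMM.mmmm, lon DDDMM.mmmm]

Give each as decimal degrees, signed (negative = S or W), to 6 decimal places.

1. -88.720767, 25.821367
2. -80.358052, 150.356667
3. 33.885722, 178.609472
4. -17.990374, -101.329767

Point 1:
  φ: 88 + 43.246/60 = 88.7207667
  S ⇒ negate
  Longitude: 25 + 49.282/60 = 25.8213667
  E → positive
Point 2:
  φ: 21.4831′ = 0.358052°; total 80.3580517
  S → negative
  Lon: 150 + 21.4/60 = 150.3566667
  E ⇒ keep positive
Point 3:
  Latitude: 33° + 53/60 + 8.6/3600 = 33 + 0.883333 + 0.002389 = 33.8857222
  N → positive
  Lon: 178° + 36/60 + 34.1/3600 = 178 + 0.600000 + 0.009472 = 178.6094722
  E ⇒ keep positive
Point 4:
  Lat: split at 2 digits → 17° and 59.42243′; 17 + 59.42243/60 = 17.9903738
  hemisphere S, so the sign is −
  Lon: degrees = first 3 digits = 101, minutes = 19.786; 101 + 19.786/60 = 101.3297667
  W → negative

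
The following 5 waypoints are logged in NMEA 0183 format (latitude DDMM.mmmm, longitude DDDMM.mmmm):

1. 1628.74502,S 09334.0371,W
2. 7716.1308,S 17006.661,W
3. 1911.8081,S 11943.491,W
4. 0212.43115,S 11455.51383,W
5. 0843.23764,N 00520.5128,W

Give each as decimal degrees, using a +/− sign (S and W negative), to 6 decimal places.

Point 1:
  Lat: split at 2 digits → 16° and 28.74502′; 16 + 28.74502/60 = 16.4790837
  S ⇒ negate
  Longitude: degrees = first 3 digits = 93, minutes = 34.0371; 93 + 34.0371/60 = 93.5672850
  W ⇒ negate
Point 2:
  φ: split at 2 digits → 77° and 16.1308′; 77 + 16.1308/60 = 77.2688467
  S → negative
  Longitude: split at 3 digits → 170° and 6.661′; 170 + 6.661/60 = 170.1110167
  hemisphere W, so the sign is −
Point 3:
  Lat: degrees = first 2 digits = 19, minutes = 11.8081; 19 + 11.8081/60 = 19.1968017
  S ⇒ negate
  Longitude: split at 3 digits → 119° and 43.491′; 119 + 43.491/60 = 119.7248500
  W ⇒ negate
Point 4:
  Latitude: degrees = first 2 digits = 2, minutes = 12.43115; 2 + 12.43115/60 = 2.2071858
  hemisphere S, so the sign is −
  Lon: degrees = first 3 digits = 114, minutes = 55.51383; 114 + 55.51383/60 = 114.9252305
  W ⇒ negate
Point 5:
  Lat: split at 2 digits → 08° and 43.23764′; 8 + 43.23764/60 = 8.7206273
  N → positive
  Longitude: split at 3 digits → 005° and 20.5128′; 5 + 20.5128/60 = 5.3418800
  W ⇒ negate

1. -16.479084, -93.567285
2. -77.268847, -170.111017
3. -19.196802, -119.724850
4. -2.207186, -114.925231
5. 8.720627, -5.341880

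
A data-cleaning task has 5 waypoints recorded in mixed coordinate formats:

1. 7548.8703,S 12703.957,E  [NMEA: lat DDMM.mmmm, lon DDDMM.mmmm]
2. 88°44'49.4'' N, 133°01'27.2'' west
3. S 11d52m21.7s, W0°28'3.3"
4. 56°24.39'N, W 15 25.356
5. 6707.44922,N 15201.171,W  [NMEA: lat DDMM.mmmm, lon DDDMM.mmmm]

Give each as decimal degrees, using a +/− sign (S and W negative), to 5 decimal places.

1. -75.81451, 127.06595
2. 88.74706, -133.02422
3. -11.87269, -0.46758
4. 56.40650, -15.42260
5. 67.12415, -152.01952

Point 1:
  Lat: split at 2 digits → 75° and 48.8703′; 75 + 48.8703/60 = 75.814505
  S ⇒ negate
  Lon: split at 3 digits → 127° and 3.957′; 127 + 3.957/60 = 127.065950
  E → positive
Point 2:
  Lat: 88 + 44/60 + 49.4/3600 = 88.747056
  N → positive
  λ: 1′ + 27.2″ = 1.45333′; 133 + 1.45333/60 = 133.024222
  W ⇒ negate
Point 3:
  Lat: 52′ + 21.7″ = 52.36167′; 11 + 52.36167/60 = 11.872694
  S → negative
  λ: 0 + 28/60 + 3.3/3600 = 0.467583
  W ⇒ negate
Point 4:
  φ: 56 + 24.39/60 = 56.406500
  N ⇒ keep positive
  Longitude: 25.356′ = 0.422600°; total 15.422600
  W → negative
Point 5:
  Lat: degrees = first 2 digits = 67, minutes = 7.44922; 67 + 7.44922/60 = 67.124154
  N ⇒ keep positive
  λ: split at 3 digits → 152° and 1.171′; 152 + 1.171/60 = 152.019517
  W ⇒ negate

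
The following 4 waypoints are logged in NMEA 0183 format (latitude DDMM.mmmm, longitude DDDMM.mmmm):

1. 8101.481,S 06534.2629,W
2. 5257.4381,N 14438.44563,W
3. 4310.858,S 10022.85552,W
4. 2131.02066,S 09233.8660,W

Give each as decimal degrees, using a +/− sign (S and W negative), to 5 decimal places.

Point 1:
  Lat: degrees = first 2 digits = 81, minutes = 1.481; 81 + 1.481/60 = 81.024683
  S ⇒ negate
  Lon: degrees = first 3 digits = 65, minutes = 34.2629; 65 + 34.2629/60 = 65.571048
  W ⇒ negate
Point 2:
  φ: split at 2 digits → 52° and 57.4381′; 52 + 57.4381/60 = 52.957302
  N → positive
  Lon: degrees = first 3 digits = 144, minutes = 38.44563; 144 + 38.44563/60 = 144.640761
  W ⇒ negate
Point 3:
  φ: degrees = first 2 digits = 43, minutes = 10.858; 43 + 10.858/60 = 43.180967
  hemisphere S, so the sign is −
  Lon: degrees = first 3 digits = 100, minutes = 22.85552; 100 + 22.85552/60 = 100.380925
  W ⇒ negate
Point 4:
  φ: degrees = first 2 digits = 21, minutes = 31.02066; 21 + 31.02066/60 = 21.517011
  S → negative
  Lon: degrees = first 3 digits = 92, minutes = 33.866; 92 + 33.866/60 = 92.564433
  W → negative

1. -81.02468, -65.57105
2. 52.95730, -144.64076
3. -43.18097, -100.38093
4. -21.51701, -92.56443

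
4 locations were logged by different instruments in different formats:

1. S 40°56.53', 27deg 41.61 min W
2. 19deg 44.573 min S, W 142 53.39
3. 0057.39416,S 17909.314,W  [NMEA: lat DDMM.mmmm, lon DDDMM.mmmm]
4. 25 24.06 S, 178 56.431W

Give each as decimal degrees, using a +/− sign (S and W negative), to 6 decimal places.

1. -40.942167, -27.693500
2. -19.742883, -142.889833
3. -0.956569, -179.155233
4. -25.401000, -178.940517

Point 1:
  Lat: 40 + 56.53/60 = 40.9421667
  S ⇒ negate
  λ: 41.61′ = 0.693500°; total 27.6935000
  W → negative
Point 2:
  φ: 44.573′ = 0.742883°; total 19.7428833
  S ⇒ negate
  λ: 53.39′ = 0.889833°; total 142.8898333
  hemisphere W, so the sign is −
Point 3:
  φ: degrees = first 2 digits = 0, minutes = 57.39416; 0 + 57.39416/60 = 0.9565693
  S ⇒ negate
  Longitude: split at 3 digits → 179° and 9.314′; 179 + 9.314/60 = 179.1552333
  W → negative
Point 4:
  φ: 24.06′ = 0.401000°; total 25.4010000
  S → negative
  λ: 178 + 56.431/60 = 178.9405167
  hemisphere W, so the sign is −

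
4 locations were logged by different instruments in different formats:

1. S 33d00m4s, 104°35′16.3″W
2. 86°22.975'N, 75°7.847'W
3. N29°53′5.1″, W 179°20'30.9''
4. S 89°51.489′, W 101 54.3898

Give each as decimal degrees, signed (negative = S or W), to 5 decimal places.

Point 1:
  Latitude: 33° + 0/60 + 4/3600 = 33 + 0.000000 + 0.001111 = 33.001111
  S → negative
  λ: 35′ + 16.3″ = 35.27167′; 104 + 35.27167/60 = 104.587861
  hemisphere W, so the sign is −
Point 2:
  Latitude: 22.975′ = 0.382917°; total 86.382917
  N ⇒ keep positive
  Lon: 7.847′ = 0.130783°; total 75.130783
  W ⇒ negate
Point 3:
  Latitude: 53′ + 5.1″ = 53.08500′; 29 + 53.08500/60 = 29.884750
  N → positive
  Longitude: 20′ + 30.9″ = 20.51500′; 179 + 20.51500/60 = 179.341917
  hemisphere W, so the sign is −
Point 4:
  Lat: 89 + 51.489/60 = 89.858150
  S → negative
  λ: 54.3898′ = 0.906497°; total 101.906497
  hemisphere W, so the sign is −

1. -33.00111, -104.58786
2. 86.38292, -75.13078
3. 29.88475, -179.34192
4. -89.85815, -101.90650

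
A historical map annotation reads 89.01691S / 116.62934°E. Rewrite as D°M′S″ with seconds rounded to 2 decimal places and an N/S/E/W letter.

89°01′0.88″ S, 116°37′45.62″ E

Latitude: 0.016910 × 60 = 1.01460′ → 1′, remainder × 60 = 0.8760″
λ: 0.629340 × 60 = 37.76040′ → 37′, remainder × 60 = 45.6240″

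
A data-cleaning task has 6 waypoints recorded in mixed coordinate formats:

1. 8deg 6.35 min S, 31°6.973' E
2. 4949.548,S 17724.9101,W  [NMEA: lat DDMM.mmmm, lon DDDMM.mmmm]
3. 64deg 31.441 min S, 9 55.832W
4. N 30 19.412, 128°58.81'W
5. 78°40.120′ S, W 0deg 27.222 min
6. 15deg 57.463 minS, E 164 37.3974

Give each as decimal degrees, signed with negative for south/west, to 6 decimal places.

Point 1:
  Latitude: 6.35′ = 0.105833°; total 8.1058333
  hemisphere S, so the sign is −
  λ: 6.973′ = 0.116217°; total 31.1162167
  E ⇒ keep positive
Point 2:
  φ: split at 2 digits → 49° and 49.548′; 49 + 49.548/60 = 49.8258000
  hemisphere S, so the sign is −
  Longitude: degrees = first 3 digits = 177, minutes = 24.9101; 177 + 24.9101/60 = 177.4151683
  hemisphere W, so the sign is −
Point 3:
  Latitude: 31.441′ = 0.524017°; total 64.5240167
  S ⇒ negate
  λ: 9 + 55.832/60 = 9.9305333
  W → negative
Point 4:
  Latitude: 30 + 19.412/60 = 30.3235333
  N ⇒ keep positive
  Longitude: 58.81′ = 0.980167°; total 128.9801667
  hemisphere W, so the sign is −
Point 5:
  Latitude: 78 + 40.12/60 = 78.6686667
  S → negative
  Longitude: 27.222′ = 0.453700°; total 0.4537000
  W ⇒ negate
Point 6:
  Lat: 57.463′ = 0.957717°; total 15.9577167
  S ⇒ negate
  Lon: 37.3974′ = 0.623290°; total 164.6232900
  E ⇒ keep positive

1. -8.105833, 31.116217
2. -49.825800, -177.415168
3. -64.524017, -9.930533
4. 30.323533, -128.980167
5. -78.668667, -0.453700
6. -15.957717, 164.623290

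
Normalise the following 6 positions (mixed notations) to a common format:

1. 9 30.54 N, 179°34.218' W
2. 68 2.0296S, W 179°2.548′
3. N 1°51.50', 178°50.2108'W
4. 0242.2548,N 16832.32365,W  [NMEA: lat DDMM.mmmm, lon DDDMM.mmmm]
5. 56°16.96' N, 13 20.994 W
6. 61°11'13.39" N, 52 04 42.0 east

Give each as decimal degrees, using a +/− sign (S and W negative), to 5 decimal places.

1. 9.50900, -179.57030
2. -68.03383, -179.04247
3. 1.85833, -178.83685
4. 2.70425, -168.53873
5. 56.28267, -13.34990
6. 61.18705, 52.07833

Point 1:
  φ: 30.54′ = 0.509000°; total 9.509000
  N → positive
  λ: 34.218′ = 0.570300°; total 179.570300
  hemisphere W, so the sign is −
Point 2:
  Latitude: 2.0296′ = 0.033827°; total 68.033827
  S → negative
  Longitude: 2.548′ = 0.042467°; total 179.042467
  W ⇒ negate
Point 3:
  Lat: 51.5′ = 0.858333°; total 1.858333
  N → positive
  Lon: 50.2108′ = 0.836847°; total 178.836847
  W ⇒ negate
Point 4:
  Latitude: split at 2 digits → 02° and 42.2548′; 2 + 42.2548/60 = 2.704247
  N → positive
  λ: split at 3 digits → 168° and 32.32365′; 168 + 32.32365/60 = 168.538728
  W → negative
Point 5:
  φ: 56 + 16.96/60 = 56.282667
  N ⇒ keep positive
  Lon: 20.994′ = 0.349900°; total 13.349900
  W ⇒ negate
Point 6:
  φ: 61 + 11/60 + 13.39/3600 = 61.187053
  N → positive
  Longitude: 52 + 4/60 + 42/3600 = 52.078333
  E → positive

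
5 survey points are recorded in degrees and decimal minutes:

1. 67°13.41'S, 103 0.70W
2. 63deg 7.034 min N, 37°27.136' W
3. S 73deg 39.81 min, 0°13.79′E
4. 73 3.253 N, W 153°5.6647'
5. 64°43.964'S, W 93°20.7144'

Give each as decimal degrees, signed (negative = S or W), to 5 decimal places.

Point 1:
  φ: 13.41′ = 0.223500°; total 67.223500
  S ⇒ negate
  λ: 0.7′ = 0.011667°; total 103.011667
  W ⇒ negate
Point 2:
  Lat: 63 + 7.034/60 = 63.117233
  N ⇒ keep positive
  Longitude: 37 + 27.136/60 = 37.452267
  hemisphere W, so the sign is −
Point 3:
  Latitude: 39.81′ = 0.663500°; total 73.663500
  S → negative
  λ: 13.79′ = 0.229833°; total 0.229833
  E ⇒ keep positive
Point 4:
  Lat: 73 + 3.253/60 = 73.054217
  N ⇒ keep positive
  Lon: 5.6647′ = 0.094412°; total 153.094412
  hemisphere W, so the sign is −
Point 5:
  Lat: 43.964′ = 0.732733°; total 64.732733
  hemisphere S, so the sign is −
  Longitude: 20.7144′ = 0.345240°; total 93.345240
  W → negative

1. -67.22350, -103.01167
2. 63.11723, -37.45227
3. -73.66350, 0.22983
4. 73.05422, -153.09441
5. -64.73273, -93.34524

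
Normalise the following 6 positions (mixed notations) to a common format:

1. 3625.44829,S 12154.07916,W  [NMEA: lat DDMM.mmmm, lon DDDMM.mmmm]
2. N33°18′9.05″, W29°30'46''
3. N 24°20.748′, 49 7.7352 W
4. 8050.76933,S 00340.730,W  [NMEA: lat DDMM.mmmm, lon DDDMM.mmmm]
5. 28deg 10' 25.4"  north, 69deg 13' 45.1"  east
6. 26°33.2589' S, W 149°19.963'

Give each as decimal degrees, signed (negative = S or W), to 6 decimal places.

Point 1:
  Lat: split at 2 digits → 36° and 25.44829′; 36 + 25.44829/60 = 36.4241382
  hemisphere S, so the sign is −
  Lon: degrees = first 3 digits = 121, minutes = 54.07916; 121 + 54.07916/60 = 121.9013193
  W → negative
Point 2:
  φ: 33° + 18/60 + 9.05/3600 = 33 + 0.300000 + 0.002514 = 33.3025139
  N → positive
  λ: 30′ + 46″ = 30.76667′; 29 + 30.76667/60 = 29.5127778
  W ⇒ negate
Point 3:
  φ: 20.748′ = 0.345800°; total 24.3458000
  N → positive
  λ: 7.7352′ = 0.128920°; total 49.1289200
  W ⇒ negate
Point 4:
  Latitude: degrees = first 2 digits = 80, minutes = 50.76933; 80 + 50.76933/60 = 80.8461555
  S → negative
  Longitude: split at 3 digits → 003° and 40.73′; 3 + 40.73/60 = 3.6788333
  hemisphere W, so the sign is −
Point 5:
  φ: 10′ + 25.4″ = 10.42333′; 28 + 10.42333/60 = 28.1737222
  N ⇒ keep positive
  λ: 69° + 13/60 + 45.1/3600 = 69 + 0.216667 + 0.012528 = 69.2291944
  E ⇒ keep positive
Point 6:
  Latitude: 26 + 33.2589/60 = 26.5543150
  hemisphere S, so the sign is −
  λ: 19.963′ = 0.332717°; total 149.3327167
  W → negative

1. -36.424138, -121.901319
2. 33.302514, -29.512778
3. 24.345800, -49.128920
4. -80.846156, -3.678833
5. 28.173722, 69.229194
6. -26.554315, -149.332717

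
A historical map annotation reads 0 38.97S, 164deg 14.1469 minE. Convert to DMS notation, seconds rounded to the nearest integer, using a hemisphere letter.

Latitude: 38.97000′ → 38′ and 0.97000 × 60 = 58.20″
Lon: 14.14690′ → 14′ and 0.14690 × 60 = 8.81″

0°38′58″ S, 164°14′9″ E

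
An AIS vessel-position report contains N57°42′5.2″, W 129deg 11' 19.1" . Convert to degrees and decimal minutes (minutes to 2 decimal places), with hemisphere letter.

57° 42.09′ N, 129° 11.32′ W

Latitude: seconds/60 = 0.08667; minutes = 42 + 0.08667 = 42.0867
Lon: seconds/60 = 0.31833; minutes = 11 + 0.31833 = 11.3183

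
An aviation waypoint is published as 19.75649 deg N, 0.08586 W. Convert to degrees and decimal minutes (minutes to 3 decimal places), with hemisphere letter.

19° 45.389′ N, 0° 5.152′ W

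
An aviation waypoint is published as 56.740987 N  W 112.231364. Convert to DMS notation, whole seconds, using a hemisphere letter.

Latitude: 0.740987° → 44.45922′; 0.45922 × 60 = 27.55″
Lon: 0.231364° → 13.88184′; 0.88184 × 60 = 52.91″

56°44′28″ N, 112°13′53″ W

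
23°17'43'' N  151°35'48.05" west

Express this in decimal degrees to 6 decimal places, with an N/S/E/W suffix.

23.295278° N, 151.596681° W

φ: 23 + 17/60 + 43/3600 = 23.2952778
Longitude: 35′ + 48.05″ = 35.80083′; 151 + 35.80083/60 = 151.5966806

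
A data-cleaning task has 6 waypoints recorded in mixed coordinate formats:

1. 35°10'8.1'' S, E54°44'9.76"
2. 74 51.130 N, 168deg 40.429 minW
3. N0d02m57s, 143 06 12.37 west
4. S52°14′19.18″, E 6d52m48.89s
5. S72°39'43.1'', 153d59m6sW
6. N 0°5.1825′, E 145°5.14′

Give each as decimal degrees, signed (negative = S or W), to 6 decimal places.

1. -35.168917, 54.736044
2. 74.852167, -168.673817
3. 0.049167, -143.103436
4. -52.238661, 6.880247
5. -72.661972, -153.985000
6. 0.086375, 145.085667

Point 1:
  Latitude: 10′ + 8.1″ = 10.13500′; 35 + 10.13500/60 = 35.1689167
  S → negative
  Longitude: 54 + 44/60 + 9.76/3600 = 54.7360444
  E ⇒ keep positive
Point 2:
  Lat: 74 + 51.13/60 = 74.8521667
  N ⇒ keep positive
  Longitude: 168 + 40.429/60 = 168.6738167
  hemisphere W, so the sign is −
Point 3:
  Lat: 2′ + 57″ = 2.95000′; 0 + 2.95000/60 = 0.0491667
  N → positive
  λ: 143 + 6/60 + 12.37/3600 = 143.1034361
  W ⇒ negate
Point 4:
  Latitude: 14′ + 19.18″ = 14.31967′; 52 + 14.31967/60 = 52.2386611
  S ⇒ negate
  Lon: 52′ + 48.89″ = 52.81483′; 6 + 52.81483/60 = 6.8802472
  E ⇒ keep positive
Point 5:
  Latitude: 39′ + 43.1″ = 39.71833′; 72 + 39.71833/60 = 72.6619722
  S → negative
  λ: 153 + 59/60 + 6/3600 = 153.9850000
  W ⇒ negate
Point 6:
  φ: 0 + 5.1825/60 = 0.0863750
  N → positive
  Longitude: 145 + 5.14/60 = 145.0856667
  E → positive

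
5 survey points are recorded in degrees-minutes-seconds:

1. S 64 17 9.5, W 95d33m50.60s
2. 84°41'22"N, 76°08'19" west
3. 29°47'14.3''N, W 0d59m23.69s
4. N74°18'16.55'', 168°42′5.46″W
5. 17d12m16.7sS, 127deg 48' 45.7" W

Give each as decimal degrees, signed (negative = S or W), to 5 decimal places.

Point 1:
  Lat: 64° + 17/60 + 9.5/3600 = 64 + 0.283333 + 0.002639 = 64.285972
  hemisphere S, so the sign is −
  Lon: 95° + 33/60 + 50.6/3600 = 95 + 0.550000 + 0.014056 = 95.564056
  hemisphere W, so the sign is −
Point 2:
  Lat: 84 + 41/60 + 22/3600 = 84.689444
  N → positive
  Longitude: 8′ + 19″ = 8.31667′; 76 + 8.31667/60 = 76.138611
  hemisphere W, so the sign is −
Point 3:
  Latitude: 47′ + 14.3″ = 47.23833′; 29 + 47.23833/60 = 29.787306
  N → positive
  Longitude: 59′ + 23.69″ = 59.39483′; 0 + 59.39483/60 = 0.989914
  W ⇒ negate
Point 4:
  Lat: 74° + 18/60 + 16.55/3600 = 74 + 0.300000 + 0.004597 = 74.304597
  N → positive
  Lon: 168 + 42/60 + 5.46/3600 = 168.701517
  hemisphere W, so the sign is −
Point 5:
  Lat: 17 + 12/60 + 16.7/3600 = 17.204639
  S ⇒ negate
  Lon: 48′ + 45.7″ = 48.76167′; 127 + 48.76167/60 = 127.812694
  hemisphere W, so the sign is −

1. -64.28597, -95.56406
2. 84.68944, -76.13861
3. 29.78731, -0.98991
4. 74.30460, -168.70152
5. -17.20464, -127.81269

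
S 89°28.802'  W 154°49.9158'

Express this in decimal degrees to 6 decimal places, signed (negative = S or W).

Lat: 28.802′ = 0.480033°; total 89.4800333
S → negative
Longitude: 49.9158′ = 0.831930°; total 154.8319300
hemisphere W, so the sign is −

-89.480033, -154.831930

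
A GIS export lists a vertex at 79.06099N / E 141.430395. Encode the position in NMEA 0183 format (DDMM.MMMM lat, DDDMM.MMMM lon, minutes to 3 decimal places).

7903.659,N / 14125.824,E

Lat: 79° + 0.060990 × 60 = 79° 3.65940′
Longitude: 141° + 0.430395 × 60 = 141° 25.82370′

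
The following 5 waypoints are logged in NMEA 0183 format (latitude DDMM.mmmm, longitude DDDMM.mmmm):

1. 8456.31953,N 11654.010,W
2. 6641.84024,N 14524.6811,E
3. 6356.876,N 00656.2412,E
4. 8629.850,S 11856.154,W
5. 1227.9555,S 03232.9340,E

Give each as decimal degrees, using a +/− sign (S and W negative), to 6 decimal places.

Point 1:
  φ: split at 2 digits → 84° and 56.31953′; 84 + 56.31953/60 = 84.9386588
  N ⇒ keep positive
  Longitude: split at 3 digits → 116° and 54.01′; 116 + 54.01/60 = 116.9001667
  hemisphere W, so the sign is −
Point 2:
  Latitude: split at 2 digits → 66° and 41.84024′; 66 + 41.84024/60 = 66.6973373
  N → positive
  Longitude: degrees = first 3 digits = 145, minutes = 24.6811; 145 + 24.6811/60 = 145.4113517
  E → positive
Point 3:
  φ: split at 2 digits → 63° and 56.876′; 63 + 56.876/60 = 63.9479333
  N → positive
  Lon: degrees = first 3 digits = 6, minutes = 56.2412; 6 + 56.2412/60 = 6.9373533
  E ⇒ keep positive
Point 4:
  Latitude: split at 2 digits → 86° and 29.85′; 86 + 29.85/60 = 86.4975000
  S → negative
  λ: split at 3 digits → 118° and 56.154′; 118 + 56.154/60 = 118.9359000
  hemisphere W, so the sign is −
Point 5:
  Lat: degrees = first 2 digits = 12, minutes = 27.9555; 12 + 27.9555/60 = 12.4659250
  hemisphere S, so the sign is −
  Longitude: degrees = first 3 digits = 32, minutes = 32.934; 32 + 32.934/60 = 32.5489000
  E → positive

1. 84.938659, -116.900167
2. 66.697337, 145.411352
3. 63.947933, 6.937353
4. -86.497500, -118.935900
5. -12.465925, 32.548900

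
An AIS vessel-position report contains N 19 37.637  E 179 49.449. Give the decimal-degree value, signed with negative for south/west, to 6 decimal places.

φ: 37.637′ = 0.627283°; total 19.6272833
N → positive
Lon: 49.449′ = 0.824150°; total 179.8241500
E → positive

19.627283, 179.824150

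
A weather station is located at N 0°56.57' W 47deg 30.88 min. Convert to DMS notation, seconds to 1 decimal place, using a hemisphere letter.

Lat: fractional minutes 0.57000 × 60 = 34.200″
λ: fractional minutes 0.88000 × 60 = 52.800″

0°56′34.2″ N, 47°30′52.8″ W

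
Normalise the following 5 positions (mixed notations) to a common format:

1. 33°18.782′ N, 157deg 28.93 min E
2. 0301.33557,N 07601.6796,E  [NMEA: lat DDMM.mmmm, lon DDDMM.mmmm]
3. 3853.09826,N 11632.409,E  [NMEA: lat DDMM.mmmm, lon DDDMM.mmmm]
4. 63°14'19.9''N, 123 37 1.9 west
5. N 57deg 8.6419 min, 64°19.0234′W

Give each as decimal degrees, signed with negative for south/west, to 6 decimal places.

1. 33.313033, 157.482167
2. 3.022260, 76.027993
3. 38.884971, 116.540150
4. 63.238861, -123.617194
5. 57.144032, -64.317057

Point 1:
  Lat: 33 + 18.782/60 = 33.3130333
  N ⇒ keep positive
  Lon: 157 + 28.93/60 = 157.4821667
  E → positive
Point 2:
  Lat: split at 2 digits → 03° and 1.33557′; 3 + 1.33557/60 = 3.0222595
  N → positive
  Longitude: degrees = first 3 digits = 76, minutes = 1.6796; 76 + 1.6796/60 = 76.0279933
  E → positive
Point 3:
  φ: split at 2 digits → 38° and 53.09826′; 38 + 53.09826/60 = 38.8849710
  N ⇒ keep positive
  Lon: split at 3 digits → 116° and 32.409′; 116 + 32.409/60 = 116.5401500
  E ⇒ keep positive
Point 4:
  Latitude: 63 + 14/60 + 19.9/3600 = 63.2388611
  N → positive
  Longitude: 123° + 37/60 + 1.9/3600 = 123 + 0.616667 + 0.000528 = 123.6171944
  hemisphere W, so the sign is −
Point 5:
  Latitude: 57 + 8.6419/60 = 57.1440317
  N → positive
  λ: 64 + 19.0234/60 = 64.3170567
  hemisphere W, so the sign is −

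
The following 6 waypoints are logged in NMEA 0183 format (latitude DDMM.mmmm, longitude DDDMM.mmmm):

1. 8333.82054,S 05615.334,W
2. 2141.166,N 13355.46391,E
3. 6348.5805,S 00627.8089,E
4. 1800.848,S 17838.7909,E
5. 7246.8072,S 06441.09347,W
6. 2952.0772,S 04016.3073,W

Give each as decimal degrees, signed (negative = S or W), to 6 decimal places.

1. -83.563676, -56.255567
2. 21.686100, 133.924399
3. -63.809675, 6.463482
4. -18.014133, 178.646515
5. -72.780120, -64.684891
6. -29.867953, -40.271788

Point 1:
  Lat: split at 2 digits → 83° and 33.82054′; 83 + 33.82054/60 = 83.5636757
  S → negative
  λ: degrees = first 3 digits = 56, minutes = 15.334; 56 + 15.334/60 = 56.2555667
  hemisphere W, so the sign is −
Point 2:
  φ: degrees = first 2 digits = 21, minutes = 41.166; 21 + 41.166/60 = 21.6861000
  N → positive
  Longitude: split at 3 digits → 133° and 55.46391′; 133 + 55.46391/60 = 133.9243985
  E ⇒ keep positive
Point 3:
  φ: split at 2 digits → 63° and 48.5805′; 63 + 48.5805/60 = 63.8096750
  S → negative
  Lon: degrees = first 3 digits = 6, minutes = 27.8089; 6 + 27.8089/60 = 6.4634817
  E → positive
Point 4:
  Lat: degrees = first 2 digits = 18, minutes = 0.848; 18 + 0.848/60 = 18.0141333
  hemisphere S, so the sign is −
  Lon: degrees = first 3 digits = 178, minutes = 38.7909; 178 + 38.7909/60 = 178.6465150
  E ⇒ keep positive
Point 5:
  Latitude: degrees = first 2 digits = 72, minutes = 46.8072; 72 + 46.8072/60 = 72.7801200
  S → negative
  Longitude: split at 3 digits → 064° and 41.09347′; 64 + 41.09347/60 = 64.6848912
  W → negative
Point 6:
  Latitude: split at 2 digits → 29° and 52.0772′; 29 + 52.0772/60 = 29.8679533
  S → negative
  Lon: degrees = first 3 digits = 40, minutes = 16.3073; 40 + 16.3073/60 = 40.2717883
  W ⇒ negate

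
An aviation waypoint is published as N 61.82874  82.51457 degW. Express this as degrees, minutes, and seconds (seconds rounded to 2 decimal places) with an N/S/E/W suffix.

61°49′43.46″ N, 82°30′52.45″ W

Latitude: whole degrees 61; 49.72440′ → 49′ and 43.4640″
λ: 0.514570 × 60 = 30.87420′ → 30′, remainder × 60 = 52.4520″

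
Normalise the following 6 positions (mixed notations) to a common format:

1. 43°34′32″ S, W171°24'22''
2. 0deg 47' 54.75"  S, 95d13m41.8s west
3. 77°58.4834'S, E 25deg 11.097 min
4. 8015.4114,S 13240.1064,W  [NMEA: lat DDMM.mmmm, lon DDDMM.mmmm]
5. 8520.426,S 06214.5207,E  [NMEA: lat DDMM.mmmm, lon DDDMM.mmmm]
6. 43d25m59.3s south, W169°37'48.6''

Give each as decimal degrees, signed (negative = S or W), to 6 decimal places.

Point 1:
  Lat: 34′ + 32″ = 34.53333′; 43 + 34.53333/60 = 43.5755556
  hemisphere S, so the sign is −
  Longitude: 24′ + 22″ = 24.36667′; 171 + 24.36667/60 = 171.4061111
  hemisphere W, so the sign is −
Point 2:
  Lat: 47′ + 54.75″ = 47.91250′; 0 + 47.91250/60 = 0.7985417
  S → negative
  Lon: 95 + 13/60 + 41.8/3600 = 95.2282778
  W → negative
Point 3:
  Lat: 58.4834′ = 0.974723°; total 77.9747233
  hemisphere S, so the sign is −
  λ: 11.097′ = 0.184950°; total 25.1849500
  E → positive
Point 4:
  Lat: degrees = first 2 digits = 80, minutes = 15.4114; 80 + 15.4114/60 = 80.2568567
  S ⇒ negate
  Longitude: degrees = first 3 digits = 132, minutes = 40.1064; 132 + 40.1064/60 = 132.6684400
  W ⇒ negate
Point 5:
  Lat: split at 2 digits → 85° and 20.426′; 85 + 20.426/60 = 85.3404333
  S ⇒ negate
  Longitude: split at 3 digits → 062° and 14.5207′; 62 + 14.5207/60 = 62.2420117
  E → positive
Point 6:
  Lat: 43° + 25/60 + 59.3/3600 = 43 + 0.416667 + 0.016472 = 43.4331389
  S ⇒ negate
  Longitude: 169 + 37/60 + 48.6/3600 = 169.6301667
  hemisphere W, so the sign is −

1. -43.575556, -171.406111
2. -0.798542, -95.228278
3. -77.974723, 25.184950
4. -80.256857, -132.668440
5. -85.340433, 62.242012
6. -43.433139, -169.630167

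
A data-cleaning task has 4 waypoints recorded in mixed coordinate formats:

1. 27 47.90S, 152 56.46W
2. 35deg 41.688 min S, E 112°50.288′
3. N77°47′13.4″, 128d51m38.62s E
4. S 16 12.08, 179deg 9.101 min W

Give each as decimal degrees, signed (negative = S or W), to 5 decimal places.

1. -27.79833, -152.94100
2. -35.69480, 112.83813
3. 77.78706, 128.86073
4. -16.20133, -179.15168

Point 1:
  φ: 27 + 47.9/60 = 27.798333
  hemisphere S, so the sign is −
  λ: 152 + 56.46/60 = 152.941000
  W ⇒ negate
Point 2:
  φ: 35 + 41.688/60 = 35.694800
  hemisphere S, so the sign is −
  Longitude: 50.288′ = 0.838133°; total 112.838133
  E ⇒ keep positive
Point 3:
  φ: 47′ + 13.4″ = 47.22333′; 77 + 47.22333/60 = 77.787056
  N → positive
  λ: 128° + 51/60 + 38.62/3600 = 128 + 0.850000 + 0.010728 = 128.860728
  E → positive
Point 4:
  φ: 16 + 12.08/60 = 16.201333
  S ⇒ negate
  Lon: 179 + 9.101/60 = 179.151683
  hemisphere W, so the sign is −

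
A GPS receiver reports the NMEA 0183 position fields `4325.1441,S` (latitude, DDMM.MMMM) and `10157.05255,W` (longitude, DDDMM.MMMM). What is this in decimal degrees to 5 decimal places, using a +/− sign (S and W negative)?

φ: split at 2 digits → 43° and 25.1441′; 43 + 25.1441/60 = 43.419068
S ⇒ negate
λ: degrees = first 3 digits = 101, minutes = 57.05255; 101 + 57.05255/60 = 101.950876
W ⇒ negate

-43.41907, -101.95088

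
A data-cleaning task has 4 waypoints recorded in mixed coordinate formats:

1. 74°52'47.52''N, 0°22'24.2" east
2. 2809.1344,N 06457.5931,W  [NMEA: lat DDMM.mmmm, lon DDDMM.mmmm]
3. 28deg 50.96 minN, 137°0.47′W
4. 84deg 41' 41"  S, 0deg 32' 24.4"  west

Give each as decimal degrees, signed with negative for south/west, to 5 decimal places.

1. 74.87987, 0.37339
2. 28.15224, -64.95989
3. 28.84933, -137.00783
4. -84.69472, -0.54011

Point 1:
  φ: 52′ + 47.52″ = 52.79200′; 74 + 52.79200/60 = 74.879867
  N ⇒ keep positive
  Lon: 0 + 22/60 + 24.2/3600 = 0.373389
  E ⇒ keep positive
Point 2:
  φ: degrees = first 2 digits = 28, minutes = 9.1344; 28 + 9.1344/60 = 28.152240
  N ⇒ keep positive
  Lon: degrees = first 3 digits = 64, minutes = 57.5931; 64 + 57.5931/60 = 64.959885
  W ⇒ negate
Point 3:
  φ: 28 + 50.96/60 = 28.849333
  N → positive
  λ: 137 + 0.47/60 = 137.007833
  W → negative
Point 4:
  Lat: 41′ + 41″ = 41.68333′; 84 + 41.68333/60 = 84.694722
  S → negative
  λ: 0 + 32/60 + 24.4/3600 = 0.540111
  W ⇒ negate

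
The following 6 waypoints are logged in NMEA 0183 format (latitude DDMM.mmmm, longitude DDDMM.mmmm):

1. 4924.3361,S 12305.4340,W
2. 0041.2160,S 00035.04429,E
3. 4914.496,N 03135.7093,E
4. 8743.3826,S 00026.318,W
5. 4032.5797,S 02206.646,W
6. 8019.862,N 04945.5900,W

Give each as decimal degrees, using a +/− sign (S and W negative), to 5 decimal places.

1. -49.40560, -123.09057
2. -0.68693, 0.58407
3. 49.24160, 31.59516
4. -87.72304, -0.43863
5. -40.54300, -22.11077
6. 80.33103, -49.75983

Point 1:
  φ: degrees = first 2 digits = 49, minutes = 24.3361; 49 + 24.3361/60 = 49.405602
  hemisphere S, so the sign is −
  Lon: split at 3 digits → 123° and 5.434′; 123 + 5.434/60 = 123.090567
  W → negative
Point 2:
  φ: degrees = first 2 digits = 0, minutes = 41.216; 0 + 41.216/60 = 0.686933
  S ⇒ negate
  Longitude: degrees = first 3 digits = 0, minutes = 35.04429; 0 + 35.04429/60 = 0.584072
  E ⇒ keep positive
Point 3:
  φ: split at 2 digits → 49° and 14.496′; 49 + 14.496/60 = 49.241600
  N → positive
  Lon: degrees = first 3 digits = 31, minutes = 35.7093; 31 + 35.7093/60 = 31.595155
  E ⇒ keep positive
Point 4:
  Latitude: split at 2 digits → 87° and 43.3826′; 87 + 43.3826/60 = 87.723043
  S ⇒ negate
  λ: degrees = first 3 digits = 0, minutes = 26.318; 0 + 26.318/60 = 0.438633
  W → negative
Point 5:
  φ: split at 2 digits → 40° and 32.5797′; 40 + 32.5797/60 = 40.542995
  hemisphere S, so the sign is −
  λ: split at 3 digits → 022° and 6.646′; 22 + 6.646/60 = 22.110767
  W ⇒ negate
Point 6:
  φ: split at 2 digits → 80° and 19.862′; 80 + 19.862/60 = 80.331033
  N ⇒ keep positive
  λ: split at 3 digits → 049° and 45.59′; 49 + 45.59/60 = 49.759833
  W → negative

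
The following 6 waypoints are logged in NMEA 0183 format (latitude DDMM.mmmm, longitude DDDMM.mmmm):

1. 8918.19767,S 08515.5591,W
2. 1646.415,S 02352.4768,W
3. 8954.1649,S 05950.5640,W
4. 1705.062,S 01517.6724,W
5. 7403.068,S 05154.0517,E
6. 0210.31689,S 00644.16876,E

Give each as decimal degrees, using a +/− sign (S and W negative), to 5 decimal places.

Point 1:
  Lat: split at 2 digits → 89° and 18.19767′; 89 + 18.19767/60 = 89.303295
  S → negative
  Longitude: split at 3 digits → 085° and 15.5591′; 85 + 15.5591/60 = 85.259318
  W → negative
Point 2:
  Lat: split at 2 digits → 16° and 46.415′; 16 + 46.415/60 = 16.773583
  S ⇒ negate
  Longitude: degrees = first 3 digits = 23, minutes = 52.4768; 23 + 52.4768/60 = 23.874613
  W ⇒ negate
Point 3:
  φ: degrees = first 2 digits = 89, minutes = 54.1649; 89 + 54.1649/60 = 89.902748
  S ⇒ negate
  Lon: degrees = first 3 digits = 59, minutes = 50.564; 59 + 50.564/60 = 59.842733
  W → negative
Point 4:
  φ: degrees = first 2 digits = 17, minutes = 5.062; 17 + 5.062/60 = 17.084367
  S → negative
  Lon: degrees = first 3 digits = 15, minutes = 17.6724; 15 + 17.6724/60 = 15.294540
  hemisphere W, so the sign is −
Point 5:
  Latitude: split at 2 digits → 74° and 3.068′; 74 + 3.068/60 = 74.051133
  S → negative
  λ: split at 3 digits → 051° and 54.0517′; 51 + 54.0517/60 = 51.900862
  E → positive
Point 6:
  Latitude: split at 2 digits → 02° and 10.31689′; 2 + 10.31689/60 = 2.171948
  S ⇒ negate
  Lon: split at 3 digits → 006° and 44.16876′; 6 + 44.16876/60 = 6.736146
  E ⇒ keep positive

1. -89.30329, -85.25932
2. -16.77358, -23.87461
3. -89.90275, -59.84273
4. -17.08437, -15.29454
5. -74.05113, 51.90086
6. -2.17195, 6.73615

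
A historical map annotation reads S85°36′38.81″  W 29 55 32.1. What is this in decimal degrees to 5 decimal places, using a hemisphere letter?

85.61078° S, 29.92558° W

Latitude: 85 + 36/60 + 38.81/3600 = 85.610781
λ: 55′ + 32.1″ = 55.53500′; 29 + 55.53500/60 = 29.925583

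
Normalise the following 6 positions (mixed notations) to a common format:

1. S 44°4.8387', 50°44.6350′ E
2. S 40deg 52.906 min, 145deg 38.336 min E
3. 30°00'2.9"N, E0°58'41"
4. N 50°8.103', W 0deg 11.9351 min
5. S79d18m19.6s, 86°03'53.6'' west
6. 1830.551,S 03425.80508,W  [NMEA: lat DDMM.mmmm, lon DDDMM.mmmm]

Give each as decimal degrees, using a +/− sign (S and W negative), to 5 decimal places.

Point 1:
  φ: 44 + 4.8387/60 = 44.080645
  hemisphere S, so the sign is −
  Longitude: 44.635′ = 0.743917°; total 50.743917
  E → positive
Point 2:
  Lat: 40 + 52.906/60 = 40.881767
  S ⇒ negate
  λ: 38.336′ = 0.638933°; total 145.638933
  E → positive
Point 3:
  Latitude: 0′ + 2.9″ = 0.04833′; 30 + 0.04833/60 = 30.000806
  N → positive
  λ: 0 + 58/60 + 41/3600 = 0.978056
  E → positive
Point 4:
  Latitude: 50 + 8.103/60 = 50.135050
  N ⇒ keep positive
  Lon: 0 + 11.9351/60 = 0.198918
  hemisphere W, so the sign is −
Point 5:
  Lat: 79 + 18/60 + 19.6/3600 = 79.305444
  S ⇒ negate
  Longitude: 86° + 3/60 + 53.6/3600 = 86 + 0.050000 + 0.014889 = 86.064889
  hemisphere W, so the sign is −
Point 6:
  Latitude: split at 2 digits → 18° and 30.551′; 18 + 30.551/60 = 18.509183
  S → negative
  Lon: degrees = first 3 digits = 34, minutes = 25.80508; 34 + 25.80508/60 = 34.430085
  W → negative

1. -44.08065, 50.74392
2. -40.88177, 145.63893
3. 30.00081, 0.97806
4. 50.13505, -0.19892
5. -79.30544, -86.06489
6. -18.50918, -34.43008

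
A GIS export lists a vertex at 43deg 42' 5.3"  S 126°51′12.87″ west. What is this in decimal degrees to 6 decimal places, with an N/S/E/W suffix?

Lat: 43 + 42/60 + 5.3/3600 = 43.7014722
Longitude: 126 + 51/60 + 12.87/3600 = 126.8535750

43.701472° S, 126.853575° W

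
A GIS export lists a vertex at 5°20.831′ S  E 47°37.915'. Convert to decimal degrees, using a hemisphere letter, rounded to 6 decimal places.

φ: 5 + 20.831/60 = 5.3471833
Lon: 37.915′ = 0.631917°; total 47.6319167

5.347183° S, 47.631917° E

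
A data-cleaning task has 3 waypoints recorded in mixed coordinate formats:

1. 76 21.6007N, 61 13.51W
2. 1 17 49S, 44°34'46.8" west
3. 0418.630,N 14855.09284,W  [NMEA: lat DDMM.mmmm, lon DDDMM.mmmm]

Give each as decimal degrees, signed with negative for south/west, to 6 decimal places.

1. 76.360012, -61.225167
2. -1.296944, -44.579667
3. 4.310500, -148.918214

Point 1:
  Latitude: 76 + 21.6007/60 = 76.3600117
  N ⇒ keep positive
  λ: 61 + 13.51/60 = 61.2251667
  W ⇒ negate
Point 2:
  φ: 1° + 17/60 + 49/3600 = 1 + 0.283333 + 0.013611 = 1.2969444
  S → negative
  Longitude: 44 + 34/60 + 46.8/3600 = 44.5796667
  W ⇒ negate
Point 3:
  Lat: split at 2 digits → 04° and 18.63′; 4 + 18.63/60 = 4.3105000
  N ⇒ keep positive
  Lon: split at 3 digits → 148° and 55.09284′; 148 + 55.09284/60 = 148.9182140
  W ⇒ negate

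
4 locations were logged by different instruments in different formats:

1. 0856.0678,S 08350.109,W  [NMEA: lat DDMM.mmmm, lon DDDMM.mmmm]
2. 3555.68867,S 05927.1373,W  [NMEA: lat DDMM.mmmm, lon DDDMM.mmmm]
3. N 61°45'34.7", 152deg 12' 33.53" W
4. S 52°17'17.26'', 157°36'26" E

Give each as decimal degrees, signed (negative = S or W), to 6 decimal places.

Point 1:
  Latitude: degrees = first 2 digits = 8, minutes = 56.0678; 8 + 56.0678/60 = 8.9344633
  S → negative
  λ: degrees = first 3 digits = 83, minutes = 50.109; 83 + 50.109/60 = 83.8351500
  W ⇒ negate
Point 2:
  Lat: split at 2 digits → 35° and 55.68867′; 35 + 55.68867/60 = 35.9281445
  S ⇒ negate
  λ: degrees = first 3 digits = 59, minutes = 27.1373; 59 + 27.1373/60 = 59.4522883
  hemisphere W, so the sign is −
Point 3:
  Latitude: 61° + 45/60 + 34.7/3600 = 61 + 0.750000 + 0.009639 = 61.7596389
  N → positive
  λ: 152° + 12/60 + 33.53/3600 = 152 + 0.200000 + 0.009314 = 152.2093139
  hemisphere W, so the sign is −
Point 4:
  Lat: 17′ + 17.26″ = 17.28767′; 52 + 17.28767/60 = 52.2881278
  hemisphere S, so the sign is −
  Longitude: 157° + 36/60 + 26/3600 = 157 + 0.600000 + 0.007222 = 157.6072222
  E → positive

1. -8.934463, -83.835150
2. -35.928145, -59.452288
3. 61.759639, -152.209314
4. -52.288128, 157.607222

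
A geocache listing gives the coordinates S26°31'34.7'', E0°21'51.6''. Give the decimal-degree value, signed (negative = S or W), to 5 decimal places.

-26.52631, 0.36433

φ: 26° + 31/60 + 34.7/3600 = 26 + 0.516667 + 0.009639 = 26.526306
hemisphere S, so the sign is −
λ: 0 + 21/60 + 51.6/3600 = 0.364333
E ⇒ keep positive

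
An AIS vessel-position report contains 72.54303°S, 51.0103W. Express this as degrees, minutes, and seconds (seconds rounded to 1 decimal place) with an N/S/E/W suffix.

72°32′34.9″ S, 51°00′37.1″ W

φ: whole degrees 72; 32.58180′ → 32′ and 34.908″
λ: 0.010300° → 0.61800′; 0.61800 × 60 = 37.080″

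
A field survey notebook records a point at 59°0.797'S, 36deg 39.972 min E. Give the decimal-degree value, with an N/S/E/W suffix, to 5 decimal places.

Latitude: 0.797′ = 0.013283°; total 59.013283
Longitude: 36 + 39.972/60 = 36.666200

59.01328° S, 36.66620° E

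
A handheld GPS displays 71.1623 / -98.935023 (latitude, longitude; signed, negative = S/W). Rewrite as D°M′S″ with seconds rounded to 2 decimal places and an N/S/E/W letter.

71°09′44.28″ N, 98°56′6.08″ W

Latitude: 0.162300 × 60 = 9.73800′ → 9′, remainder × 60 = 44.2800″
Longitude is negative → W; |value| = 98.935023
Longitude: 0.935023° → 56.10138′; 0.10138 × 60 = 6.0828″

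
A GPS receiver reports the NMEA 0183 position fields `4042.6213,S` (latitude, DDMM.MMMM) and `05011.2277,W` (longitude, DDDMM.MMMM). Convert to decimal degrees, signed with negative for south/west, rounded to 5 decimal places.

-40.71036, -50.18713

Latitude: degrees = first 2 digits = 40, minutes = 42.6213; 40 + 42.6213/60 = 40.710355
hemisphere S, so the sign is −
λ: split at 3 digits → 050° and 11.2277′; 50 + 11.2277/60 = 50.187128
W ⇒ negate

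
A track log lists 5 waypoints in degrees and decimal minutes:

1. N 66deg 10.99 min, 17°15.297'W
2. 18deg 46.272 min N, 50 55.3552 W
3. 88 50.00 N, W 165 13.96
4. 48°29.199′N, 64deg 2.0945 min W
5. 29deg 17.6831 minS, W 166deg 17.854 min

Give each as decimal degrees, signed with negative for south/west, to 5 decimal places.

Point 1:
  Latitude: 66 + 10.99/60 = 66.183167
  N → positive
  Longitude: 17 + 15.297/60 = 17.254950
  W → negative
Point 2:
  Latitude: 46.272′ = 0.771200°; total 18.771200
  N → positive
  Longitude: 50 + 55.3552/60 = 50.922587
  hemisphere W, so the sign is −
Point 3:
  Lat: 88 + 50/60 = 88.833333
  N ⇒ keep positive
  Lon: 165 + 13.96/60 = 165.232667
  W ⇒ negate
Point 4:
  Latitude: 48 + 29.199/60 = 48.486650
  N ⇒ keep positive
  Lon: 64 + 2.0945/60 = 64.034908
  W → negative
Point 5:
  φ: 17.6831′ = 0.294718°; total 29.294718
  hemisphere S, so the sign is −
  Longitude: 166 + 17.854/60 = 166.297567
  W ⇒ negate

1. 66.18317, -17.25495
2. 18.77120, -50.92259
3. 88.83333, -165.23267
4. 48.48665, -64.03491
5. -29.29472, -166.29757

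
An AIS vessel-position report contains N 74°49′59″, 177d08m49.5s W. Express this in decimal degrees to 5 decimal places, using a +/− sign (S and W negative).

Lat: 74 + 49/60 + 59/3600 = 74.833056
N → positive
Longitude: 177° + 8/60 + 49.5/3600 = 177 + 0.133333 + 0.013750 = 177.147083
W → negative

74.83306, -177.14708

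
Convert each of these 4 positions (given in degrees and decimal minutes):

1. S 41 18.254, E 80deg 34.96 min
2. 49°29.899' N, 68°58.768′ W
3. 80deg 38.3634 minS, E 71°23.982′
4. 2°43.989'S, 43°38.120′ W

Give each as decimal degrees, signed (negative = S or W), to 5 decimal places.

1. -41.30423, 80.58267
2. 49.49832, -68.97947
3. -80.63939, 71.39970
4. -2.73315, -43.63533

Point 1:
  Lat: 18.254′ = 0.304233°; total 41.304233
  hemisphere S, so the sign is −
  λ: 80 + 34.96/60 = 80.582667
  E ⇒ keep positive
Point 2:
  Lat: 49 + 29.899/60 = 49.498317
  N → positive
  Lon: 68 + 58.768/60 = 68.979467
  W ⇒ negate
Point 3:
  Lat: 80 + 38.3634/60 = 80.639390
  S ⇒ negate
  Longitude: 71 + 23.982/60 = 71.399700
  E ⇒ keep positive
Point 4:
  φ: 43.989′ = 0.733150°; total 2.733150
  S → negative
  λ: 43 + 38.12/60 = 43.635333
  W → negative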